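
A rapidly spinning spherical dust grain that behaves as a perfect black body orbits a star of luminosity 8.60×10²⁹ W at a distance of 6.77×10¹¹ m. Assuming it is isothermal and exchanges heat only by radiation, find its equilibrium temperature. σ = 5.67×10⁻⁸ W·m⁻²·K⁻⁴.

T ≈ 901 K

First find the stellar flux at distance d: S = L/(4πd²) = 8.60×10²⁹/(4π·(6.77×10¹¹)²) = 1.493×10⁵ W/m².
For an isothermal sphere, absorbed (1−a)S·πr² = emitted σ·4πr²·T⁴, so T⁴ = (1−a)S/(4σ).
T⁴ = 1.00·1.493×10⁵/(4·5.67×10⁻⁸) = 6.584×10¹¹ K⁴.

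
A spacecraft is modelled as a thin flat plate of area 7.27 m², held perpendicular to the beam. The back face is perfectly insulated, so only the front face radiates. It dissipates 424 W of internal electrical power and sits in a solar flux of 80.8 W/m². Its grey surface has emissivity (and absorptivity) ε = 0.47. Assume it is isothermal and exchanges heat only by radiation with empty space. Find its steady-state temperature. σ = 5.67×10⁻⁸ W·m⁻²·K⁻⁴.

At steady state, absorbed solar power + internal power = radiated power.
Absorbed: α·S·A_cross = 0.47·80.8·7.270 = 276.1 W (cross-section A).
Total input = 276.1 + 424 = 700.1 W.
Radiated: εσ·A_surf·T⁴ with A_surf = A = 7.270 m².
T⁴ = 700.1/(0.47·5.67×10⁻⁸·7.270) = 3.614×10⁹ K⁴.

T ≈ 245 K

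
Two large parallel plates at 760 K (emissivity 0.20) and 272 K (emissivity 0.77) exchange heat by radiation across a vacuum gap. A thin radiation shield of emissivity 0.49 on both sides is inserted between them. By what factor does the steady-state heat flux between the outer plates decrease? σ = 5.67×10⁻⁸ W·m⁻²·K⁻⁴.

Without shield: q₀ = σΔ(T⁴)/(1/ε₁+1/ε₂−1) with denominator 5.299.
With shield the two gaps are in series; the resistances add: (1/ε₁+1/ε_s−1)+(1/ε_s+1/ε₂−1) = 6.041+2.340 = 8.380.
Heat-flux ratio q₀/q = 8.380/5.299.

factor ≈ 1.58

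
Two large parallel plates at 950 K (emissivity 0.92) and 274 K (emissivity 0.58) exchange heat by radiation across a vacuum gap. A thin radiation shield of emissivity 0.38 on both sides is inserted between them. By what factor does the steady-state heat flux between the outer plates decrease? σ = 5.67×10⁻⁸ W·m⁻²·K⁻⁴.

Without shield: q₀ = σΔ(T⁴)/(1/ε₁+1/ε₂−1) with denominator 1.811.
With shield the two gaps are in series; the resistances add: (1/ε₁+1/ε_s−1)+(1/ε_s+1/ε₂−1) = 2.719+3.356 = 6.074.
Heat-flux ratio q₀/q = 6.074/1.811.

factor ≈ 3.35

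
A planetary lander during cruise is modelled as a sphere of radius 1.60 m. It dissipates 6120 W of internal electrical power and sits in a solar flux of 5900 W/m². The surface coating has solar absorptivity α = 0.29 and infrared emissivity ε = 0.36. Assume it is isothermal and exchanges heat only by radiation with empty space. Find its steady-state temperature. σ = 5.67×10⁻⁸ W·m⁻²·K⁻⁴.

At steady state, absorbed solar power + internal power = radiated power.
Absorbed: α·S·A_cross = 0.29·5900·8.042 = 13760 W (cross-section πr²).
Total input = 13760 + 6120 = 19880 W.
Radiated: εσ·A_surf·T⁴ with A_surf = 4πr² = 32.17 m².
T⁴ = 19880/(0.36·5.67×10⁻⁸·32.17) = 3.028×10¹⁰ K⁴.

T ≈ 417 K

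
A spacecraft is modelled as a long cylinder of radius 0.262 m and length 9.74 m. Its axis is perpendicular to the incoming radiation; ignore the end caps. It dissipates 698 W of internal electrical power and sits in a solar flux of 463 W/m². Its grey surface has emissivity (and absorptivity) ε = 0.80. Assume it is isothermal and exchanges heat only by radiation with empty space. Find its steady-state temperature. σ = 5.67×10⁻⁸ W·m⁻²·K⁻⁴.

At steady state, absorbed solar power + internal power = radiated power.
Absorbed: α·S·A_cross = 0.80·463·5.104 = 1890 W (cross-section 2rL).
Total input = 1890 + 698 = 2588 W.
Radiated: εσ·A_surf·T⁴ with A_surf = 2πrL = 16.03 m².
T⁴ = 2588/(0.80·5.67×10⁻⁸·16.03) = 3.559×10⁹ K⁴.

T ≈ 244 K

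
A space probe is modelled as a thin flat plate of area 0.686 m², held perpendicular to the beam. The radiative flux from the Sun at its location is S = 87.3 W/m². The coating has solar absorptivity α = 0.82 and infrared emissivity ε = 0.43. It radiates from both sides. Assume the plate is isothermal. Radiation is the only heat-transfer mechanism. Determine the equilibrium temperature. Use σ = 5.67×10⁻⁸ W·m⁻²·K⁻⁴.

T ≈ 196 K

At equilibrium, absorbed power = emitted power.
Absorbing cross-section = A = 0.6860 m²; emitting surface = 2A = 1.372 m² (ratio 2).
αS·A_cross = εσ·A_surf·T⁴  ⇒  T⁴ = αS/(ε·2σ).
T⁴ = 0.820·87.3/(0.43·2·5.67×10⁻⁸) = 1.468×10⁹ K⁴.
T = (1.468×10⁹)^(1/4).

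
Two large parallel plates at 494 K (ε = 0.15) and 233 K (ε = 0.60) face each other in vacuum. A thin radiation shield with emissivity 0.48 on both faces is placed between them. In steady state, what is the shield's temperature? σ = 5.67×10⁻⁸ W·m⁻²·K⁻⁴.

In steady state the net flux on the hot side equals that on the cold side.
σ(T₁⁴−T_s⁴)/D₁ = σ(T_s⁴−T₂⁴)/D₂, with D₁ = 1/ε₁+1/ε_s−1 = 7.750, D₂ = 1/ε_s+1/ε₂−1 = 2.750.
Solve for T_s⁴: T_s⁴ = (D₂·T₁⁴ + D₁·T₂⁴)/(D₁+D₂) = 1.777×10¹⁰ K⁴.

T_s ≈ 365 K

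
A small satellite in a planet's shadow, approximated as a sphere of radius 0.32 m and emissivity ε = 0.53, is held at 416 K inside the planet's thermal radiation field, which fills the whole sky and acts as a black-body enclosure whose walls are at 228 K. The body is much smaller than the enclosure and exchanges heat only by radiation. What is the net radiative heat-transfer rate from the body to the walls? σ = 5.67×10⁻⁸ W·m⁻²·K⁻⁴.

P_net ≈ 1050 W

For a small grey body in a large enclosure: P_net = εσA(T_body⁴ − T_wall⁴).
A = 4πr² = 1.287 m²; T_body⁴ − T_wall⁴ = 2.995×10¹⁰ − 2.702×10⁹ = 2.725×10¹⁰ K⁴.
|P_net| = 0.53·5.67×10⁻⁸·1.287·2.725×10¹⁰.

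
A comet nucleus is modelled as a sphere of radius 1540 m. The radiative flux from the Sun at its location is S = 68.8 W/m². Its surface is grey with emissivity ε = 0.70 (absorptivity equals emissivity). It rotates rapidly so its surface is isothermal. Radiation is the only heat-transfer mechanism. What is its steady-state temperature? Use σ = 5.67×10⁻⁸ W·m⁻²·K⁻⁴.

T ≈ 132 K

At equilibrium, absorbed power = emitted power.
Absorbing cross-section = πr² = 7.451×10⁶ m²; emitting surface = 4πr² = 2.980×10⁷ m² (ratio 4).
εS·A_cross = εσ·A_surf·T⁴  ⇒  T⁴ = S/(4σ)   (ε cancels).
T⁴ = 68.8/(4·5.67×10⁻⁸) = 3.034×10⁸ K⁴.
T = (3.034×10⁸)^(1/4).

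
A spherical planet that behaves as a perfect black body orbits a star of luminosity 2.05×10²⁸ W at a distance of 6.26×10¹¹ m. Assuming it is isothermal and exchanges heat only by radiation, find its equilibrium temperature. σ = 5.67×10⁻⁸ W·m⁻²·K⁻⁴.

First find the stellar flux at distance d: S = L/(4πd²) = 2.05×10²⁸/(4π·(6.26×10¹¹)²) = 4163 W/m².
For an isothermal sphere, absorbed (1−a)S·πr² = emitted σ·4πr²·T⁴, so T⁴ = (1−a)S/(4σ).
T⁴ = 1.00·4163/(4·5.67×10⁻⁸) = 1.835×10¹⁰ K⁴.

T ≈ 368 K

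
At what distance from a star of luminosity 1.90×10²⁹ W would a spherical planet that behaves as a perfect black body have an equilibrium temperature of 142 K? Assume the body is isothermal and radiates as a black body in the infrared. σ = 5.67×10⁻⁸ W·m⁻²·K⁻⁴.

For an isothermal black-emitting sphere, (1−a)S·πr² = σ·4πr²·T⁴ ⇒ S = 4σT⁴/(1−a).
S = 4·5.67×10⁻⁸·(142)⁴/1.00 = 92.21 W/m².
Flux falls as S = L/(4πd²), so d = √(L/(4πS)) = √(1.90×10²⁹/(4π·92.21)).

d ≈ 1.28×10¹³ m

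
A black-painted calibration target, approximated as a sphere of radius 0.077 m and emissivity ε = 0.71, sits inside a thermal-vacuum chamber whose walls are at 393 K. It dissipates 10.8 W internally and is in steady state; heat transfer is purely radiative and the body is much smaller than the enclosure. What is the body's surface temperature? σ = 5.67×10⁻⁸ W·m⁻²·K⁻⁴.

T ≈ 407 K

For a small grey body in a large enclosure, net radiated power = εσA(T⁴ − T_w⁴).
Steady state: P = εσA(T⁴ − T_w⁴) with A = 4πr² = 0.07451 m².
T⁴ = P/(εσA) + T_w⁴ = 10.8/(0.71·5.67×10⁻⁸·0.07451) + (393)⁴
    = 3.601×10⁹ + 2.385×10¹⁰ = 2.746×10¹⁰ K⁴.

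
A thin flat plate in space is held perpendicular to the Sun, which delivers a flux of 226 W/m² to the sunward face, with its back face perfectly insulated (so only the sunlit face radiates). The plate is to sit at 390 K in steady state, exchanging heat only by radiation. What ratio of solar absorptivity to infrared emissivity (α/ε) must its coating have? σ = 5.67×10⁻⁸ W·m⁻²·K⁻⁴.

Balance: αS·A = εσ·1A·T⁴ ⇒ α/ε = σT⁴/S.
α/ε = 5.67×10⁻⁸·(390)⁴/226 = 5.67×10⁻⁸·2.313×10¹⁰/226.

α/ε ≈ 5.80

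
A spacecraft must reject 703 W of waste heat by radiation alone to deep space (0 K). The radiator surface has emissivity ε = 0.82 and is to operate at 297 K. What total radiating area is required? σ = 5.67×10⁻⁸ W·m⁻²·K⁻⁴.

P = εσA T⁴ ⇒ A = P/(εσT⁴).
T⁴ = 7.781×10⁹ K⁴.
A = 703/(0.82 × 5.67×10⁻⁸ × 7.781×10⁹).

A ≈ 1.94 m²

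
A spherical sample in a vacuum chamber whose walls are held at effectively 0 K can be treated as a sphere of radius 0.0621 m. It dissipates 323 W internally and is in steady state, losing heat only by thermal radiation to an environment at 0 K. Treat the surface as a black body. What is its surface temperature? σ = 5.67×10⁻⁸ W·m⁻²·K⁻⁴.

Steady state: internal power = radiated power, P = εσA T⁴.
Radiating area A = 4πr² = 0.04846 m².
T⁴ = P/(εσA) = 323/(1.0·5.67×10⁻⁸·0.04846) = 1.176×10¹¹ K⁴.
T = (1.176×10¹¹)^(1/4).

T ≈ 586 K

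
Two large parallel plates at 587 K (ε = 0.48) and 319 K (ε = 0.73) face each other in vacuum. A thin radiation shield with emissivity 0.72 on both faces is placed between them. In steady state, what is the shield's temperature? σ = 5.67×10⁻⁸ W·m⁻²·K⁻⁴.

T_s ≈ 485 K

In steady state the net flux on the hot side equals that on the cold side.
σ(T₁⁴−T_s⁴)/D₁ = σ(T_s⁴−T₂⁴)/D₂, with D₁ = 1/ε₁+1/ε_s−1 = 2.472, D₂ = 1/ε_s+1/ε₂−1 = 1.759.
Solve for T_s⁴: T_s⁴ = (D₂·T₁⁴ + D₁·T₂⁴)/(D₁+D₂) = 5.540×10¹⁰ K⁴.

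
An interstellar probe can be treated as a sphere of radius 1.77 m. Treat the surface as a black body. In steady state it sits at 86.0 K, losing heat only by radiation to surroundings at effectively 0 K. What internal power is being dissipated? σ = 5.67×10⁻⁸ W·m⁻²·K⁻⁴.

Steady state: P = εσA T⁴.
A = 4πr² = 39.37 m²; T⁴ = (86.0)⁴ = 5.470×10⁷ K⁴.
P = 1.0 × 5.67×10⁻⁸ × 39.37 × 5.470×10⁷.

P ≈ 122 W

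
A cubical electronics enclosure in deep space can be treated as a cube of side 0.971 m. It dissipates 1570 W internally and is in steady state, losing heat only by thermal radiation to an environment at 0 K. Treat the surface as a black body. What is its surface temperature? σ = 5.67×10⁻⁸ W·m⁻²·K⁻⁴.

Steady state: internal power = radiated power, P = εσA T⁴.
Radiating area A = 6L² = 5.657 m².
T⁴ = P/(εσA) = 1570/(1.0·5.67×10⁻⁸·5.657) = 4.895×10⁹ K⁴.
T = (4.895×10⁹)^(1/4).

T ≈ 265 K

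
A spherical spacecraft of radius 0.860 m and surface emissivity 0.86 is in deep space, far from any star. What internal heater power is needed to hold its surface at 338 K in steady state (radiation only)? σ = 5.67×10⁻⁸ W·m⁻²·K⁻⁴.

P ≈ 5920 W

P = εσ·4πr²·T⁴.
4πr² = 9.294 m²; T⁴ = 1.305×10¹⁰ K⁴.
P = 0.86·5.67×10⁻⁸·9.294·1.305×10¹⁰.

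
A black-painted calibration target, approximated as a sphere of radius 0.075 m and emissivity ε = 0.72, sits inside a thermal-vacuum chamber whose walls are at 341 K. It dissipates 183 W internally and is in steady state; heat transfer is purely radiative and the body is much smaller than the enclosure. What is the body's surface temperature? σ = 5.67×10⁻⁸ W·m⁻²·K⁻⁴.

For a small grey body in a large enclosure, net radiated power = εσA(T⁴ − T_w⁴).
Steady state: P = εσA(T⁴ − T_w⁴) with A = 4πr² = 0.07069 m².
T⁴ = P/(εσA) + T_w⁴ = 183/(0.72·5.67×10⁻⁸·0.07069) + (341)⁴
    = 6.342×10¹⁰ + 1.352×10¹⁰ = 7.694×10¹⁰ K⁴.

T ≈ 527 K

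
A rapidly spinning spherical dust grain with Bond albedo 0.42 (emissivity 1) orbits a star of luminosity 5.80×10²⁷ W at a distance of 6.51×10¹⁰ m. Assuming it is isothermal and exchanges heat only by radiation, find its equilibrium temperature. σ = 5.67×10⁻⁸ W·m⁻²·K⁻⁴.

T ≈ 726 K

First find the stellar flux at distance d: S = L/(4πd²) = 5.80×10²⁷/(4π·(6.51×10¹⁰)²) = 1.089×10⁵ W/m².
For an isothermal sphere, absorbed (1−a)S·πr² = emitted σ·4πr²·T⁴, so T⁴ = (1−a)S/(4σ).
T⁴ = 0.580·1.089×10⁵/(4·5.67×10⁻⁸) = 2.785×10¹¹ K⁴.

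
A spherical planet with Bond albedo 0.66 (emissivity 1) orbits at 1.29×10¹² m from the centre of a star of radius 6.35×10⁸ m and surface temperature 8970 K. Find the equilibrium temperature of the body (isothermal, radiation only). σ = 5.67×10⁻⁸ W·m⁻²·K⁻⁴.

The star's surface emits σT_*⁴; at distance d the flux is S = σT_*⁴(R_*/d)².
S = 5.67×10⁻⁸·(8970)⁴·(6.35×10⁸/1.29×10¹²)² = 88.94 W/m².
For an isothermal sphere T⁴ = (1−a)S/(4σ) = 1.333×10⁸ K⁴.

T ≈ 107 K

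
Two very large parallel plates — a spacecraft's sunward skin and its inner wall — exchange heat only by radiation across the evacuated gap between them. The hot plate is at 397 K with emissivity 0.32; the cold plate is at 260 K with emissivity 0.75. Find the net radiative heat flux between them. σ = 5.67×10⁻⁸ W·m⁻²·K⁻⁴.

For two infinite grey parallel plates, q = σ(T₁⁴ − T₂⁴)/(1/ε₁ + 1/ε₂ − 1).
T₁⁴ − T₂⁴ = 2.484×10¹⁰ − 4.570×10⁹ = 2.027×10¹⁰ K⁴.
1/ε₁ + 1/ε₂ − 1 = 3.125 + 1.333 − 1 = 3.458.
q = 5.67×10⁻⁸ × 2.027×10¹⁰ / 3.458.

q ≈ 332 W/m²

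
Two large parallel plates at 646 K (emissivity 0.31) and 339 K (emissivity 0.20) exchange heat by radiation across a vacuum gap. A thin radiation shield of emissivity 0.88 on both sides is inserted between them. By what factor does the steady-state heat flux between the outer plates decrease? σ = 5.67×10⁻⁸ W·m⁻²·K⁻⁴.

factor ≈ 1.18

Without shield: q₀ = σΔ(T⁴)/(1/ε₁+1/ε₂−1) with denominator 7.226.
With shield the two gaps are in series; the resistances add: (1/ε₁+1/ε_s−1)+(1/ε_s+1/ε₂−1) = 3.362+5.136 = 8.499.
Heat-flux ratio q₀/q = 8.499/7.226.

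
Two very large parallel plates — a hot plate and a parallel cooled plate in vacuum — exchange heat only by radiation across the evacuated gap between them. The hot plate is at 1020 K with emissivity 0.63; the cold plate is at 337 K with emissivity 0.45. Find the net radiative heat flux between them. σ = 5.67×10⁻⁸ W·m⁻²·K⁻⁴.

q ≈ 21600 W/m²

For two infinite grey parallel plates, q = σ(T₁⁴ − T₂⁴)/(1/ε₁ + 1/ε₂ − 1).
T₁⁴ − T₂⁴ = 1.082×10¹² − 1.290×10¹⁰ = 1.070×10¹² K⁴.
1/ε₁ + 1/ε₂ − 1 = 1.587 + 2.222 − 1 = 2.810.
q = 5.67×10⁻⁸ × 1.070×10¹² / 2.810.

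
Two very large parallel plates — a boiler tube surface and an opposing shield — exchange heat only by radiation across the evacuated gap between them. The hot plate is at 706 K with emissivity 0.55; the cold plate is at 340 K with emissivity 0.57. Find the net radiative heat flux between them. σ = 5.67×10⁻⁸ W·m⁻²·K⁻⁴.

q ≈ 5180 W/m²

For two infinite grey parallel plates, q = σ(T₁⁴ − T₂⁴)/(1/ε₁ + 1/ε₂ − 1).
T₁⁴ − T₂⁴ = 2.484×10¹¹ − 1.336×10¹⁰ = 2.351×10¹¹ K⁴.
1/ε₁ + 1/ε₂ − 1 = 1.818 + 1.754 − 1 = 2.573.
q = 5.67×10⁻⁸ × 2.351×10¹¹ / 2.573.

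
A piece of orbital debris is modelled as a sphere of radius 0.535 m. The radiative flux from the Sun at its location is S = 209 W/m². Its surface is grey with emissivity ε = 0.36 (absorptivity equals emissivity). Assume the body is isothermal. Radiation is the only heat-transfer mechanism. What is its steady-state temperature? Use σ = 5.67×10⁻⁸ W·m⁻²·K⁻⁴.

T ≈ 174 K

At equilibrium, absorbed power = emitted power.
Absorbing cross-section = πr² = 0.8992 m²; emitting surface = 4πr² = 3.597 m² (ratio 4).
εS·A_cross = εσ·A_surf·T⁴  ⇒  T⁴ = S/(4σ)   (ε cancels).
T⁴ = 209/(4·5.67×10⁻⁸) = 9.215×10⁸ K⁴.
T = (9.215×10⁸)^(1/4).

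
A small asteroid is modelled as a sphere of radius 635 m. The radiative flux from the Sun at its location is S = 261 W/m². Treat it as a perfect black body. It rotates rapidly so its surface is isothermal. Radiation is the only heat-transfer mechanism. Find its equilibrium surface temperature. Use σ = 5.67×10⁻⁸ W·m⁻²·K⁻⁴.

At equilibrium, absorbed power = emitted power.
Absorbing cross-section = πr² = 1.267×10⁶ m²; emitting surface = 4πr² = 5.067×10⁶ m² (ratio 4).
S·A_cross = εσ·A_surf·T⁴  ⇒  T⁴ = S/(4σ).
T⁴ = 1.00·261/(4·5.67×10⁻⁸) = 1.151×10⁹ K⁴.
T = (1.151×10⁹)^(1/4).

T ≈ 184 K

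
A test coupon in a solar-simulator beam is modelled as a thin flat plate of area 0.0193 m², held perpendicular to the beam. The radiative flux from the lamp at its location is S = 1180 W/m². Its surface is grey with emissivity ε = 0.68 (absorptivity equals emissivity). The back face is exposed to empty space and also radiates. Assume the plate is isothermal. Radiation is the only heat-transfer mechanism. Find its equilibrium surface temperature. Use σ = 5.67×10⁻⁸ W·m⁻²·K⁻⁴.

At equilibrium, absorbed power = emitted power.
Absorbing cross-section = A = 0.01930 m²; emitting surface = 2A = 0.03860 m² (ratio 2).
εS·A_cross = εσ·A_surf·T⁴  ⇒  T⁴ = S/(2σ)   (ε cancels).
T⁴ = 1180/(2·5.67×10⁻⁸) = 1.041×10¹⁰ K⁴.
T = (1.041×10¹⁰)^(1/4).

T ≈ 319 K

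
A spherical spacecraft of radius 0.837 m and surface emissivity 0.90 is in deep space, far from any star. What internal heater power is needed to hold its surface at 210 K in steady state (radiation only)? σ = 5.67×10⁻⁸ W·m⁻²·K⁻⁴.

P ≈ 874 W

P = εσ·4πr²·T⁴.
4πr² = 8.804 m²; T⁴ = 1.945×10⁹ K⁴.
P = 0.90·5.67×10⁻⁸·8.804·1.945×10⁹.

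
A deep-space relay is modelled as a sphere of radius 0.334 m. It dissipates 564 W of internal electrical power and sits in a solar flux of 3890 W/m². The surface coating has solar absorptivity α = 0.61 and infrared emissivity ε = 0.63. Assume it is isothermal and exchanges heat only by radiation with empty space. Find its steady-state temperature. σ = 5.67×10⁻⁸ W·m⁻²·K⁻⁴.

At steady state, absorbed solar power + internal power = radiated power.
Absorbed: α·S·A_cross = 0.61·3890·0.3505 = 831.6 W (cross-section πr²).
Total input = 831.6 + 564 = 1396 W.
Radiated: εσ·A_surf·T⁴ with A_surf = 4πr² = 1.402 m².
T⁴ = 1396/(0.63·5.67×10⁻⁸·1.402) = 2.787×10¹⁰ K⁴.

T ≈ 409 K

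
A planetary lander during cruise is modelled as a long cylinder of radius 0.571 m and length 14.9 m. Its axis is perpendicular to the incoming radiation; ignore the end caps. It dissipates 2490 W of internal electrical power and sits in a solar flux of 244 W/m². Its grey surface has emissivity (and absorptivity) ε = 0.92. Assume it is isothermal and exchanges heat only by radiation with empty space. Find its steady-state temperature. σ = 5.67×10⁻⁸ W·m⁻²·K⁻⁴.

At steady state, absorbed solar power + internal power = radiated power.
Absorbed: α·S·A_cross = 0.92·244·17.02 = 3820 W (cross-section 2rL).
Total input = 3820 + 2490 = 6310 W.
Radiated: εσ·A_surf·T⁴ with A_surf = 2πrL = 53.46 m².
T⁴ = 6310/(0.92·5.67×10⁻⁸·53.46) = 2.263×10⁹ K⁴.

T ≈ 218 K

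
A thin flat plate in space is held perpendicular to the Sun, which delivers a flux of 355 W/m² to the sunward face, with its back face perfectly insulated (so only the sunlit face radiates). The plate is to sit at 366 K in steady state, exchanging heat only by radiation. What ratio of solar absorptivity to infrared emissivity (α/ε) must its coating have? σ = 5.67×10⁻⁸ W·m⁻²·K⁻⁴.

α/ε ≈ 2.87

Balance: αS·A = εσ·1A·T⁴ ⇒ α/ε = σT⁴/S.
α/ε = 5.67×10⁻⁸·(366)⁴/355 = 5.67×10⁻⁸·1.794×10¹⁰/355.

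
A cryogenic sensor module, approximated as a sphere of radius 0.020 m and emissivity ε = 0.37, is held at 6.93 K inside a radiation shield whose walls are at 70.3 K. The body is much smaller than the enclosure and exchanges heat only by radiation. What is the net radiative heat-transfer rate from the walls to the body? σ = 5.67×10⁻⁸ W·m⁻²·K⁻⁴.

P_net ≈ 0.00258 W

For a small grey body in a large enclosure: P_net = εσA(T_body⁴ − T_wall⁴).
A = 4πr² = 0.005027 m²; T_body⁴ − T_wall⁴ = 2306 − 2.442×10⁷ = -2.442×10⁷ K⁴.
|P_net| = 0.37·5.67×10⁻⁸·0.005027·2.442×10⁷.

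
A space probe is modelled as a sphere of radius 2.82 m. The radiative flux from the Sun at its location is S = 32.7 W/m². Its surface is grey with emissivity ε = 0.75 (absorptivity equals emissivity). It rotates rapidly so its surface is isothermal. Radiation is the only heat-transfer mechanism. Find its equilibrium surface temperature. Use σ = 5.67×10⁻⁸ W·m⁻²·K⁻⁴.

At equilibrium, absorbed power = emitted power.
Absorbing cross-section = πr² = 24.98 m²; emitting surface = 4πr² = 99.93 m² (ratio 4).
εS·A_cross = εσ·A_surf·T⁴  ⇒  T⁴ = S/(4σ)   (ε cancels).
T⁴ = 32.7/(4·5.67×10⁻⁸) = 1.442×10⁸ K⁴.
T = (1.442×10⁸)^(1/4).

T ≈ 110 K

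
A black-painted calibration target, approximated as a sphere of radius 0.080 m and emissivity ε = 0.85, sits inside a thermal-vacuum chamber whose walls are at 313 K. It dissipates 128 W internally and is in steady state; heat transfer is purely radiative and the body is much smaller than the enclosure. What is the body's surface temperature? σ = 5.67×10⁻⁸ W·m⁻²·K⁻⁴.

For a small grey body in a large enclosure, net radiated power = εσA(T⁴ − T_w⁴).
Steady state: P = εσA(T⁴ − T_w⁴) with A = 4πr² = 0.08042 m².
T⁴ = P/(εσA) + T_w⁴ = 128/(0.85·5.67×10⁻⁸·0.08042) + (313)⁴
    = 3.302×10¹⁰ + 9.598×10⁹ = 4.262×10¹⁰ K⁴.

T ≈ 454 K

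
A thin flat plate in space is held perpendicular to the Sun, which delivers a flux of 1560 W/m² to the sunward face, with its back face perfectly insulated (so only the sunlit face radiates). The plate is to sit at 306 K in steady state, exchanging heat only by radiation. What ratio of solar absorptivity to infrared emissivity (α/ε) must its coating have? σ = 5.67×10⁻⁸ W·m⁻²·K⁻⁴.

α/ε ≈ 0.319

Balance: αS·A = εσ·1A·T⁴ ⇒ α/ε = σT⁴/S.
α/ε = 5.67×10⁻⁸·(306)⁴/1560 = 5.67×10⁻⁸·8.768×10⁹/1560.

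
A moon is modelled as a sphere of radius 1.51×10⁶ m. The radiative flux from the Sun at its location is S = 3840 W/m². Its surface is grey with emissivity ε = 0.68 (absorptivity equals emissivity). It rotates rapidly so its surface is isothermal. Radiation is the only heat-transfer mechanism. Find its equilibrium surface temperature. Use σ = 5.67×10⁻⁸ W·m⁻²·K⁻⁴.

At equilibrium, absorbed power = emitted power.
Absorbing cross-section = πr² = 7.163×10¹² m²; emitting surface = 4πr² = 2.865×10¹³ m² (ratio 4).
εS·A_cross = εσ·A_surf·T⁴  ⇒  T⁴ = S/(4σ)   (ε cancels).
T⁴ = 3840/(4·5.67×10⁻⁸) = 1.693×10¹⁰ K⁴.
T = (1.693×10¹⁰)^(1/4).

T ≈ 361 K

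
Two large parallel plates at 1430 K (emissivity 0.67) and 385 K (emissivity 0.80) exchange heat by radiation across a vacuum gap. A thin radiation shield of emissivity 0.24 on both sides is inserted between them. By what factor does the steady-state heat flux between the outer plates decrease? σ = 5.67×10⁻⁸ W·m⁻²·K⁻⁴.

Without shield: q₀ = σΔ(T⁴)/(1/ε₁+1/ε₂−1) with denominator 1.743.
With shield the two gaps are in series; the resistances add: (1/ε₁+1/ε_s−1)+(1/ε_s+1/ε₂−1) = 4.659+4.417 = 9.076.
Heat-flux ratio q₀/q = 9.076/1.743.

factor ≈ 5.21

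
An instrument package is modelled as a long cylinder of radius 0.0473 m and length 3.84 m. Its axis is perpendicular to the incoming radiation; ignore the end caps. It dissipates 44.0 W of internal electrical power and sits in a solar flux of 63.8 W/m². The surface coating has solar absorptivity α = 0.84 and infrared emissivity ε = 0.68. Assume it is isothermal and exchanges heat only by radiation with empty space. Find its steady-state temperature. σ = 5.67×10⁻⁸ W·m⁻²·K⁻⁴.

At steady state, absorbed solar power + internal power = radiated power.
Absorbed: α·S·A_cross = 0.84·63.8·0.3633 = 19.47 W (cross-section 2rL).
Total input = 19.47 + 44.0 = 63.47 W.
Radiated: εσ·A_surf·T⁴ with A_surf = 2πrL = 1.141 m².
T⁴ = 63.47/(0.68·5.67×10⁻⁸·1.141) = 1.442×10⁹ K⁴.

T ≈ 195 K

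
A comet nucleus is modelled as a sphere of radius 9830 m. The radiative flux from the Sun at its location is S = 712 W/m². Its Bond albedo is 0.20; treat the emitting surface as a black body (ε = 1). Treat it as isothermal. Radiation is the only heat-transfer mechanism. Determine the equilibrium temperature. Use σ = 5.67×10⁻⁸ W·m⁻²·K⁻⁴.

At equilibrium, absorbed power = emitted power.
Absorbing cross-section = πr² = 3.036×10⁸ m²; emitting surface = 4πr² = 1.214×10⁹ m² (ratio 4).
(1−a)S·A_cross = εσ·A_surf·T⁴  ⇒  T⁴ = (1−a)S/(4σ).
T⁴ = 0.800·712/(4·5.67×10⁻⁸) = 2.511×10⁹ K⁴.
T = (2.511×10⁹)^(1/4).

T ≈ 224 K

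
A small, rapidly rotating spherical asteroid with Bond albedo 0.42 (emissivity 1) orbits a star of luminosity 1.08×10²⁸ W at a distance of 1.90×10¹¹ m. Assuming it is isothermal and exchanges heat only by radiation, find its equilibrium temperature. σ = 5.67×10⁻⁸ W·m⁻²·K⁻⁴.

T ≈ 497 K

First find the stellar flux at distance d: S = L/(4πd²) = 1.08×10²⁸/(4π·(1.90×10¹¹)²) = 23810 W/m².
For an isothermal sphere, absorbed (1−a)S·πr² = emitted σ·4πr²·T⁴, so T⁴ = (1−a)S/(4σ).
T⁴ = 0.580·23810/(4·5.67×10⁻⁸) = 6.088×10¹⁰ K⁴.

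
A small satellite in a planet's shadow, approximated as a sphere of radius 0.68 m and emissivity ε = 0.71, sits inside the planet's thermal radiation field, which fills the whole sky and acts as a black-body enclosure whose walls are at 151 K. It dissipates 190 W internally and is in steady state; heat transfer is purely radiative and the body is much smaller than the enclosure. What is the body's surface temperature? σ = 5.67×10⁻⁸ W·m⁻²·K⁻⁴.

For a small grey body in a large enclosure, net radiated power = εσA(T⁴ − T_w⁴).
Steady state: P = εσA(T⁴ − T_w⁴) with A = 4πr² = 5.811 m².
T⁴ = P/(εσA) + T_w⁴ = 190/(0.71·5.67×10⁻⁸·5.811) + (151)⁴
    = 8.122×10⁸ + 5.199×10⁸ = 1.332×10⁹ K⁴.

T ≈ 191 K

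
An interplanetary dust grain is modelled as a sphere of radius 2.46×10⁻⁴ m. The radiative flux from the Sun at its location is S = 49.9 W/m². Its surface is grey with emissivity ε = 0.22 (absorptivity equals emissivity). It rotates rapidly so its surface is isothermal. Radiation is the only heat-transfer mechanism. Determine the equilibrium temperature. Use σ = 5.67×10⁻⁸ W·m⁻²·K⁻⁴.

At equilibrium, absorbed power = emitted power.
Absorbing cross-section = πr² = 1.901×10⁻⁷ m²; emitting surface = 4πr² = 7.605×10⁻⁷ m² (ratio 4).
εS·A_cross = εσ·A_surf·T⁴  ⇒  T⁴ = S/(4σ)   (ε cancels).
T⁴ = 49.9/(4·5.67×10⁻⁸) = 2.200×10⁸ K⁴.
T = (2.200×10⁸)^(1/4).

T ≈ 122 K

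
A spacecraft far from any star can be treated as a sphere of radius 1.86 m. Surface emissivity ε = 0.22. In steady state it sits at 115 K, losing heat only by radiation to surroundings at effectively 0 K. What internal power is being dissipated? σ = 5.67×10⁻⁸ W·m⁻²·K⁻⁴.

Steady state: P = εσA T⁴.
A = 4πr² = 43.47 m²; T⁴ = (115)⁴ = 1.749×10⁸ K⁴.
P = 0.22 × 5.67×10⁻⁸ × 43.47 × 1.749×10⁸.

P ≈ 94.8 W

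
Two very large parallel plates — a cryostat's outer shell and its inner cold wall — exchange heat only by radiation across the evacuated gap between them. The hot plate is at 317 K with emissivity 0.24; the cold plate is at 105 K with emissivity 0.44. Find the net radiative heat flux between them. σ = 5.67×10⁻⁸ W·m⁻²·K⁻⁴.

For two infinite grey parallel plates, q = σ(T₁⁴ − T₂⁴)/(1/ε₁ + 1/ε₂ − 1).
T₁⁴ − T₂⁴ = 1.010×10¹⁰ − 1.216×10⁸ = 9.976×10⁹ K⁴.
1/ε₁ + 1/ε₂ − 1 = 4.167 + 2.273 − 1 = 5.439.
q = 5.67×10⁻⁸ × 9.976×10⁹ / 5.439.

q ≈ 104 W/m²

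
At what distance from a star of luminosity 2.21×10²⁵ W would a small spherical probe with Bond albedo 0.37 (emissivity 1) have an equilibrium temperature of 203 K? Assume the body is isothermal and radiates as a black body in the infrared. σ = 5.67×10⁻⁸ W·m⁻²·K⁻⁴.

d ≈ 5.36×10¹⁰ m

For an isothermal black-emitting sphere, (1−a)S·πr² = σ·4πr²·T⁴ ⇒ S = 4σT⁴/(1−a).
S = 4·5.67×10⁻⁸·(203)⁴/0.630 = 611.3 W/m².
Flux falls as S = L/(4πd²), so d = √(L/(4πS)) = √(2.21×10²⁵/(4π·611.3)).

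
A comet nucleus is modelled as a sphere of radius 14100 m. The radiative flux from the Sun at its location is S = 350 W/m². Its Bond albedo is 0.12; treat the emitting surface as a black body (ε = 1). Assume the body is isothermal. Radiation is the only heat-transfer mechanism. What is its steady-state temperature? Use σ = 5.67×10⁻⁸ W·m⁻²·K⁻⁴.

T ≈ 192 K

At equilibrium, absorbed power = emitted power.
Absorbing cross-section = πr² = 6.246×10⁸ m²; emitting surface = 4πr² = 2.498×10⁹ m² (ratio 4).
(1−a)S·A_cross = εσ·A_surf·T⁴  ⇒  T⁴ = (1−a)S/(4σ).
T⁴ = 0.880·350/(4·5.67×10⁻⁸) = 1.358×10⁹ K⁴.
T = (1.358×10⁹)^(1/4).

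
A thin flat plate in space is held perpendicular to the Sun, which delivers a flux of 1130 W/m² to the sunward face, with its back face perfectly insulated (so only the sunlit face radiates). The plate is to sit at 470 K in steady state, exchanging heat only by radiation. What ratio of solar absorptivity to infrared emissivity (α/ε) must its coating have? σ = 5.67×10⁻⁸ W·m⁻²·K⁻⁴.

α/ε ≈ 2.45

Balance: αS·A = εσ·1A·T⁴ ⇒ α/ε = σT⁴/S.
α/ε = 5.67×10⁻⁸·(470)⁴/1130 = 5.67×10⁻⁸·4.880×10¹⁰/1130.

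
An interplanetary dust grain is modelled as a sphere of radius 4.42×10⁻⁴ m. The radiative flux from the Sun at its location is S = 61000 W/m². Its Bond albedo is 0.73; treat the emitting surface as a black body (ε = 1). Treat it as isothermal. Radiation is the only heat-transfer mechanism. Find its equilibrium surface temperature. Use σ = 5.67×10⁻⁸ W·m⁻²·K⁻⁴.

T ≈ 519 K

At equilibrium, absorbed power = emitted power.
Absorbing cross-section = πr² = 6.138×10⁻⁷ m²; emitting surface = 4πr² = 2.455×10⁻⁶ m² (ratio 4).
(1−a)S·A_cross = εσ·A_surf·T⁴  ⇒  T⁴ = (1−a)S/(4σ).
T⁴ = 0.270·61000/(4·5.67×10⁻⁸) = 7.262×10¹⁰ K⁴.
T = (7.262×10¹⁰)^(1/4).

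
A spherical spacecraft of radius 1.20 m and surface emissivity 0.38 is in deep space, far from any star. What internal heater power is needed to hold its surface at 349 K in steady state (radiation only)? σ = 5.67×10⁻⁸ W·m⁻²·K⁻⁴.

P = εσ·4πr²·T⁴.
4πr² = 18.10 m²; T⁴ = 1.484×10¹⁰ K⁴.
P = 0.38·5.67×10⁻⁸·18.10·1.484×10¹⁰.

P ≈ 5780 W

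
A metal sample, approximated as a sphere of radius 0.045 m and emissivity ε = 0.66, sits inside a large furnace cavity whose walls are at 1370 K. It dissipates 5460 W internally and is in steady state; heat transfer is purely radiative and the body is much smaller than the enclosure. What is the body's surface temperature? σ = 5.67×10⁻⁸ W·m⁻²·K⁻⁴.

T ≈ 1740 K

For a small grey body in a large enclosure, net radiated power = εσA(T⁴ − T_w⁴).
Steady state: P = εσA(T⁴ − T_w⁴) with A = 4πr² = 0.02545 m².
T⁴ = P/(εσA) + T_w⁴ = 5460/(0.66·5.67×10⁻⁸·0.02545) + (1370)⁴
    = 5.734×10¹² + 3.523×10¹² = 9.256×10¹² K⁴.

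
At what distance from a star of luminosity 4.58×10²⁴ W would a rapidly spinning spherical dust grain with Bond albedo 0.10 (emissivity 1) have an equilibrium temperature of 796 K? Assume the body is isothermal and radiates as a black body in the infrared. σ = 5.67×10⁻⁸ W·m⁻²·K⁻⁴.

d ≈ 1.90×10⁹ m

For an isothermal black-emitting sphere, (1−a)S·πr² = σ·4πr²·T⁴ ⇒ S = 4σT⁴/(1−a).
S = 4·5.67×10⁻⁸·(796)⁴/0.900 = 1.012×10⁵ W/m².
Flux falls as S = L/(4πd²), so d = √(L/(4πS)) = √(4.58×10²⁴/(4π·1.012×10⁵)).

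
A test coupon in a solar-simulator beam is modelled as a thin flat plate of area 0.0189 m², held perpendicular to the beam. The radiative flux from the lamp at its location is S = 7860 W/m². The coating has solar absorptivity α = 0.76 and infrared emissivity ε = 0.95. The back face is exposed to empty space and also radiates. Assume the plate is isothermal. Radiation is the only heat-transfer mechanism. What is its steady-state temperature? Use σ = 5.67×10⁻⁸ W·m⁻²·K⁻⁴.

At equilibrium, absorbed power = emitted power.
Absorbing cross-section = A = 0.01890 m²; emitting surface = 2A = 0.03780 m² (ratio 2).
αS·A_cross = εσ·A_surf·T⁴  ⇒  T⁴ = αS/(ε·2σ).
T⁴ = 0.760·7860/(0.95·2·5.67×10⁻⁸) = 5.545×10¹⁰ K⁴.
T = (5.545×10¹⁰)^(1/4).

T ≈ 485 K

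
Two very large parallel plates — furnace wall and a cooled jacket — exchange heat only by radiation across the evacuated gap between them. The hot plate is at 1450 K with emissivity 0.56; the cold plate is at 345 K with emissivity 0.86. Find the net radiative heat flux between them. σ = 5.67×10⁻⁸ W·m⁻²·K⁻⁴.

For two infinite grey parallel plates, q = σ(T₁⁴ − T₂⁴)/(1/ε₁ + 1/ε₂ − 1).
T₁⁴ − T₂⁴ = 4.421×10¹² − 1.417×10¹⁰ = 4.406×10¹² K⁴.
1/ε₁ + 1/ε₂ − 1 = 1.786 + 1.163 − 1 = 1.949.
q = 5.67×10⁻⁸ × 4.406×10¹² / 1.949.

q ≈ 1.28×10⁵ W/m²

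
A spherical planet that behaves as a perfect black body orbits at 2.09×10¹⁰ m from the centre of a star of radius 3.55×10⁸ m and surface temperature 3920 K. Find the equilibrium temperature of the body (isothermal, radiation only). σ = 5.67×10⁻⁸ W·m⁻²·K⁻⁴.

The star's surface emits σT_*⁴; at distance d the flux is S = σT_*⁴(R_*/d)².
S = 5.67×10⁻⁸·(3920)⁴·(3.55×10⁸/2.09×10¹⁰)² = 3863 W/m².
For an isothermal sphere T⁴ = (1−a)S/(4σ) = 1.703×10¹⁰ K⁴.

T ≈ 361 K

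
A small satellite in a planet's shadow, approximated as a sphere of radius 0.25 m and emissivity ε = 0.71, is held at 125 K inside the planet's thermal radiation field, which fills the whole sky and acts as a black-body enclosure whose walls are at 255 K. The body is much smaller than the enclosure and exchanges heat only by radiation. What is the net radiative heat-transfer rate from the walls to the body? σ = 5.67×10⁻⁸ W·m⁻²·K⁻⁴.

P_net ≈ 126 W

For a small grey body in a large enclosure: P_net = εσA(T_body⁴ − T_wall⁴).
A = 4πr² = 0.7854 m²; T_body⁴ − T_wall⁴ = 2.441×10⁸ − 4.228×10⁹ = -3.984×10⁹ K⁴.
|P_net| = 0.71·5.67×10⁻⁸·0.7854·3.984×10⁹.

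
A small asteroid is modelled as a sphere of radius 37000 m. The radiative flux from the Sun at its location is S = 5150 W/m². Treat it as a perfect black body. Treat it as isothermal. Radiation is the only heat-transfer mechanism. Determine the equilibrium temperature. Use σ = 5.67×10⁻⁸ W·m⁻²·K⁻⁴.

T ≈ 388 K

At equilibrium, absorbed power = emitted power.
Absorbing cross-section = πr² = 4.301×10⁹ m²; emitting surface = 4πr² = 1.720×10¹⁰ m² (ratio 4).
S·A_cross = εσ·A_surf·T⁴  ⇒  T⁴ = S/(4σ).
T⁴ = 1.00·5150/(4·5.67×10⁻⁸) = 2.271×10¹⁰ K⁴.
T = (2.271×10¹⁰)^(1/4).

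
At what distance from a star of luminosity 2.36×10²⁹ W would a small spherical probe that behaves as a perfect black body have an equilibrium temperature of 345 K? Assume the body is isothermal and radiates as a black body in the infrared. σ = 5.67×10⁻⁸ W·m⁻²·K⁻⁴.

For an isothermal black-emitting sphere, (1−a)S·πr² = σ·4πr²·T⁴ ⇒ S = 4σT⁴/(1−a).
S = 4·5.67×10⁻⁸·(345)⁴/1.00 = 3213 W/m².
Flux falls as S = L/(4πd²), so d = √(L/(4πS)) = √(2.36×10²⁹/(4π·3213)).

d ≈ 2.42×10¹² m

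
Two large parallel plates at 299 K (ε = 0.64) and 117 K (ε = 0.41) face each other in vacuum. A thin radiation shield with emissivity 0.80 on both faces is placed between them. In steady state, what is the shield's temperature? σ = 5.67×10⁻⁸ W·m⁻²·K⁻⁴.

T_s ≈ 264 K

In steady state the net flux on the hot side equals that on the cold side.
σ(T₁⁴−T_s⁴)/D₁ = σ(T_s⁴−T₂⁴)/D₂, with D₁ = 1/ε₁+1/ε_s−1 = 1.812, D₂ = 1/ε_s+1/ε₂−1 = 2.689.
Solve for T_s⁴: T_s⁴ = (D₂·T₁⁴ + D₁·T₂⁴)/(D₁+D₂) = 4.850×10⁹ K⁴.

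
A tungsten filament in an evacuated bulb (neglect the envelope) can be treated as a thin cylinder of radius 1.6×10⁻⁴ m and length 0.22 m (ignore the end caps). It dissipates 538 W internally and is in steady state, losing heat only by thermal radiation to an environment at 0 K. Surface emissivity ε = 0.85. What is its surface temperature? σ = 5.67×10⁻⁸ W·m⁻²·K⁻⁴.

Steady state: internal power = radiated power, P = εσA T⁴.
Radiating area A = 2πrL = 2.212×10⁻⁴ m².
T⁴ = P/(εσA) = 538/(0.85·5.67×10⁻⁸·2.212×10⁻⁴) = 5.047×10¹³ K⁴.
T = (5.047×10¹³)^(1/4).

T ≈ 2670 K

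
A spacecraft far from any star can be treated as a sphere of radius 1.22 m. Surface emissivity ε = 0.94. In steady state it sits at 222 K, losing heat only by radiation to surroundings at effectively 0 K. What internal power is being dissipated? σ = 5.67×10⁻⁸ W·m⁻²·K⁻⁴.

P ≈ 2420 W

Steady state: P = εσA T⁴.
A = 4πr² = 18.70 m²; T⁴ = (222)⁴ = 2.429×10⁹ K⁴.
P = 0.94 × 5.67×10⁻⁸ × 18.70 × 2.429×10⁹.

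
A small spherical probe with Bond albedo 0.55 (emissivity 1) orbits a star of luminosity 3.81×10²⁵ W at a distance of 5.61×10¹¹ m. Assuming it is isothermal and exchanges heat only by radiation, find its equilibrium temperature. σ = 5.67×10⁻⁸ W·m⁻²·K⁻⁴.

First find the stellar flux at distance d: S = L/(4πd²) = 3.81×10²⁵/(4π·(5.61×10¹¹)²) = 9.634 W/m².
For an isothermal sphere, absorbed (1−a)S·πr² = emitted σ·4πr²·T⁴, so T⁴ = (1−a)S/(4σ).
T⁴ = 0.450·9.634/(4·5.67×10⁻⁸) = 1.911×10⁷ K⁴.

T ≈ 66.1 K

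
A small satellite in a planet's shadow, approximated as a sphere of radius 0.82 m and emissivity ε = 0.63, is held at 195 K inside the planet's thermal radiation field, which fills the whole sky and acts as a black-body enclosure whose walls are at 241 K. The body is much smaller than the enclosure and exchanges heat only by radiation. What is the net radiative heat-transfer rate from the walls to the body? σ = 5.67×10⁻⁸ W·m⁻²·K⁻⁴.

For a small grey body in a large enclosure: P_net = εσA(T_body⁴ − T_wall⁴).
A = 4πr² = 8.450 m²; T_body⁴ − T_wall⁴ = 1.446×10⁹ − 3.373×10⁹ = -1.928×10⁹ K⁴.
|P_net| = 0.63·5.67×10⁻⁸·8.450·1.928×10⁹.

P_net ≈ 582 W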